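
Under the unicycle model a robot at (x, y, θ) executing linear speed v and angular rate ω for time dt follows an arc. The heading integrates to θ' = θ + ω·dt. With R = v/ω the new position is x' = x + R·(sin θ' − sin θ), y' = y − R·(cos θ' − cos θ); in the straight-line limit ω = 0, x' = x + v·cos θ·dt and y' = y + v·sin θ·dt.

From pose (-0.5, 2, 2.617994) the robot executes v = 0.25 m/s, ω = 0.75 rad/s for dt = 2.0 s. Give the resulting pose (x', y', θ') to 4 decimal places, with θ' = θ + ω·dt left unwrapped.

(-0.9428, 1.8980, 4.1180)

θ' = 2.6180 + 0.75·2.0 = 4.1180
R = v/ω = 0.25/0.75 = 0.3333
x' = -0.5 + 0.3333·(sin 4.1180 − sin 2.6180) = -0.9428
y' = 2 − 0.3333·(cos 4.1180 − cos 2.6180) = 1.8980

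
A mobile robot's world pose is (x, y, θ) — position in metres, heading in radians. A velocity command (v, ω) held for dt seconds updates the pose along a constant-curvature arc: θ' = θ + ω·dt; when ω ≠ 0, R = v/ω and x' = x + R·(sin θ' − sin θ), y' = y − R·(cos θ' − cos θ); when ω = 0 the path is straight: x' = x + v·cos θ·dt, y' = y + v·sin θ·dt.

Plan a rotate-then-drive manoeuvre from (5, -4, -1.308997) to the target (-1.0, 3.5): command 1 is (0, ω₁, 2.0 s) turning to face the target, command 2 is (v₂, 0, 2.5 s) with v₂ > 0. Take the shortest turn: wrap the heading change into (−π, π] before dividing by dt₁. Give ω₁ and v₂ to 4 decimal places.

ω₁ = -1.3643, v₂ = 3.8419

heading to target = atan2(3.5−-4, -1−5) = 2.2455
Δθ = wrap(2.2455 − -1.3090) = -2.7287; ω₁ = Δθ/dt₁ = -1.3643
distance = √((-1−5)² + (3.5−-4)²) = 9.6047; v₂ = distance/dt₂ = 3.8419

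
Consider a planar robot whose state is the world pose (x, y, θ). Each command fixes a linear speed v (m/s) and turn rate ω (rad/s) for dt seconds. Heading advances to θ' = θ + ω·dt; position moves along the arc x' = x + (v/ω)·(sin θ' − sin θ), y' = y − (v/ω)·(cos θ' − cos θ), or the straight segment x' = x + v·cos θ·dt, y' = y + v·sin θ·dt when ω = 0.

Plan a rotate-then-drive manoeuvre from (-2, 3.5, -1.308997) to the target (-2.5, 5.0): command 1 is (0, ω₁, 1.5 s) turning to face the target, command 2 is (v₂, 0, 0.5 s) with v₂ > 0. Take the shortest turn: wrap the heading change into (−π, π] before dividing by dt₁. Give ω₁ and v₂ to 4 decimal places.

ω₁ = -2.0544, v₂ = 3.1623

heading to target = atan2(5−3.5, -2.5−-2) = 1.8925
Δθ = wrap(1.8925 − -1.3090) = -3.0816; ω₁ = Δθ/dt₁ = -2.0544
distance = √((-2.5−-2)² + (5−3.5)²) = 1.5811; v₂ = distance/dt₂ = 3.1623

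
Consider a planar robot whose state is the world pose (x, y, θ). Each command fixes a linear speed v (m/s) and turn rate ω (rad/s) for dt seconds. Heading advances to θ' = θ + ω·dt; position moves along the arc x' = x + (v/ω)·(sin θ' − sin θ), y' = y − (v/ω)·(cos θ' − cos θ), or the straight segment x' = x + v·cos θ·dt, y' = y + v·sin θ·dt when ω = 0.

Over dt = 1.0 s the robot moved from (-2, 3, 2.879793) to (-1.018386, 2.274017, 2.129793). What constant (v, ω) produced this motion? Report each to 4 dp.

v = -1.2500, ω = -0.7500

Δθ = 2.129793 − 2.879793 = -0.750000
ω = Δθ/dt = -0.750000/1.0 = -0.7500
R = Δx/(sin θ' − sin θ) = 1.6667
v = R·ω = 1.6667·-0.7500 = -1.2500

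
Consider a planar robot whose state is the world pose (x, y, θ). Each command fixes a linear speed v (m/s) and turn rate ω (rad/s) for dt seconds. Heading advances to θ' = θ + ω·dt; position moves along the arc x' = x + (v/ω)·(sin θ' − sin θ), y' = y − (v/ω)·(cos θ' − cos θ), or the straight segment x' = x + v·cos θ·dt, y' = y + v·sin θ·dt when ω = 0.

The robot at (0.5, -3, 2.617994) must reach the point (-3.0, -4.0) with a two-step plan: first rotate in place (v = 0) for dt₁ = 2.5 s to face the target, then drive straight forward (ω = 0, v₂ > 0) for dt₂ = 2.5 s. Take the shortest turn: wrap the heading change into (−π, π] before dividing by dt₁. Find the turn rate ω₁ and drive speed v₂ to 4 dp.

heading to target = atan2(-4−-3, -3−0.5) = -2.8633
Δθ = wrap(-2.8633 − 2.6180) = 0.8019; ω₁ = Δθ/dt₁ = 0.3208
distance = √((-3−0.5)² + (-4−-3)²) = 3.6401; v₂ = distance/dt₂ = 1.4560

ω₁ = 0.3208, v₂ = 1.4560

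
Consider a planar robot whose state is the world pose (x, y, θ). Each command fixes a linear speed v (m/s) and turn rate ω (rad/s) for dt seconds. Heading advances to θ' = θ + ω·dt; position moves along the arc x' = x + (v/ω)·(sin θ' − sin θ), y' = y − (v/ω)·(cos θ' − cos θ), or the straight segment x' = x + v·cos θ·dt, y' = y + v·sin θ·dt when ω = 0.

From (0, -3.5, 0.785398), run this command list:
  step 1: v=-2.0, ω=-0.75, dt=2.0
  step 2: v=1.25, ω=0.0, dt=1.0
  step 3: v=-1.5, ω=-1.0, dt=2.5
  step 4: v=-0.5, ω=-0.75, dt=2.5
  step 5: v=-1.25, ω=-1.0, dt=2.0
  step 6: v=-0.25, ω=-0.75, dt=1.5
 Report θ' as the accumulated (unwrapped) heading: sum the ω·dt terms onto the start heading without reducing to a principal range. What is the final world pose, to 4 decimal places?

(-3.1610, -2.7856, -8.2146)

step 1: θ'=-0.7146 (R=2.6667) → pose (-3.6331, -3.6287, -0.7146)
step 2: θ'=-0.7146 (straight) → pose (-2.6889, -4.4478, -0.7146)
step 3: θ'=-3.2146 (R=1.5000) → pose (-1.5965, -1.8188, -3.2146)
step 4: θ'=-5.0896 (R=0.6667) → pose (-1.0254, -2.7292, -5.0896)
step 5: θ'=-7.0896 (R=1.2500) → pose (-3.0898, -3.1339, -7.0896)
step 6: θ'=-8.2146 (R=0.3333) → pose (-3.1610, -2.7856, -8.2146)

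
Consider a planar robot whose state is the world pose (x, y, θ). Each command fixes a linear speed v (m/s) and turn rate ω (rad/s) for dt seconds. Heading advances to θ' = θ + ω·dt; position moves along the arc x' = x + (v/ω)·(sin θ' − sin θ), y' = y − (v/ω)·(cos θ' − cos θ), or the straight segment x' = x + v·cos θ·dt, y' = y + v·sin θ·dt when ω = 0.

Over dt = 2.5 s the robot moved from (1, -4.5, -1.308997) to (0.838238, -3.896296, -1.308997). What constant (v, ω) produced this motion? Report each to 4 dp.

v = -0.2500, ω = 0.0000

Δθ = -1.308997 − -1.308997 = 0.000000
ω = Δθ/dt = 0.000000/2.5 = 0.0000
ω = 0 → v = (Δx·cos θ + Δy·sin θ)/dt = -0.2500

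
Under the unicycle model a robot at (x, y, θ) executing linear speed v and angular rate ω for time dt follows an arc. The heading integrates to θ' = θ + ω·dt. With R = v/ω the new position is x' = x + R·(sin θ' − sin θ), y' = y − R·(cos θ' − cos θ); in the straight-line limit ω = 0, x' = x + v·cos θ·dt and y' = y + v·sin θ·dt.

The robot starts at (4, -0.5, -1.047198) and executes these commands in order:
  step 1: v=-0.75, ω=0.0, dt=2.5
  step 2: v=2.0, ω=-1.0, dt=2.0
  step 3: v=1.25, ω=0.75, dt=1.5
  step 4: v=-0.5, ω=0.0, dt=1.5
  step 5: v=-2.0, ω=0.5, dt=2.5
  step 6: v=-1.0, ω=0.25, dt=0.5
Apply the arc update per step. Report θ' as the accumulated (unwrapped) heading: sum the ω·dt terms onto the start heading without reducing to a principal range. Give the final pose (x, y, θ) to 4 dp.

step 1: θ'=-1.0472 (straight) → pose (3.0625, 1.1238, -1.0472)
step 2: θ'=-3.0472 (R=-2.0000) → pose (1.5190, -1.8673, -3.0472)
step 3: θ'=-1.9222 (R=1.6667) → pose (0.1112, -2.9529, -1.9222)
step 4: θ'=-1.9222 (straight) → pose (0.3694, -2.2487, -1.9222)
step 5: θ'=-0.6722 (R=-4.0000) → pose (-0.8953, 2.2580, -0.6722)
step 6: θ'=-0.5472 (R=-4.0000) → pose (-1.3050, 2.5441, -0.5472)

(-1.3050, 2.5441, -0.5472)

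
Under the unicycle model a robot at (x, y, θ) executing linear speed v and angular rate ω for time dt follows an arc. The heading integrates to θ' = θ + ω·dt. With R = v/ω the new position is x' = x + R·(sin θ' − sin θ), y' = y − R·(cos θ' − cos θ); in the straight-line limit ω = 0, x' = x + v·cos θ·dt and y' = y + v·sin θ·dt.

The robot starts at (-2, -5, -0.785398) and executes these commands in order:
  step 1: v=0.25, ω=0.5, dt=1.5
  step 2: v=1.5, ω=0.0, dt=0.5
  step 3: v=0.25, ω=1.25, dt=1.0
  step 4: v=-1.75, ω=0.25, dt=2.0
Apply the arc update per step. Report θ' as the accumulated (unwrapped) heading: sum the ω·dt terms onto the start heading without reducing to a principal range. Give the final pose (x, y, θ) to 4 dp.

(-1.0872, -8.4867, 1.7146)

step 1: θ'=-0.0354 (R=0.5000) → pose (-1.6641, -5.1461, -0.0354)
step 2: θ'=-0.0354 (straight) → pose (-0.9146, -5.1727, -0.0354)
step 3: θ'=1.2146 (R=0.2000) → pose (-0.7201, -5.0425, 1.2146)
step 4: θ'=1.7146 (R=-7.0000) → pose (-1.0872, -8.4867, 1.7146)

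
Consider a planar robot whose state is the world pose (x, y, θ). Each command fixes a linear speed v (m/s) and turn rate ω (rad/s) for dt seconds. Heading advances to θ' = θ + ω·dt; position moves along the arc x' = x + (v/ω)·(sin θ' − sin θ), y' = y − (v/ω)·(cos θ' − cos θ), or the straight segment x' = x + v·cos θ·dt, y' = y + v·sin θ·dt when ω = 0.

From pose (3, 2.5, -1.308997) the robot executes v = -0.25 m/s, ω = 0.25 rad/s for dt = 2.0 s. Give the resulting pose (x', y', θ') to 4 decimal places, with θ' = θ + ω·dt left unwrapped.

(2.7577, 2.9314, -0.8090)

θ' = -1.3090 + 0.25·2.0 = -0.8090
R = v/ω = -0.25/0.25 = -1.0000
x' = 3 + -1.0000·(sin -0.8090 − sin -1.3090) = 2.7577
y' = 2.5 − -1.0000·(cos -0.8090 − cos -1.3090) = 2.9314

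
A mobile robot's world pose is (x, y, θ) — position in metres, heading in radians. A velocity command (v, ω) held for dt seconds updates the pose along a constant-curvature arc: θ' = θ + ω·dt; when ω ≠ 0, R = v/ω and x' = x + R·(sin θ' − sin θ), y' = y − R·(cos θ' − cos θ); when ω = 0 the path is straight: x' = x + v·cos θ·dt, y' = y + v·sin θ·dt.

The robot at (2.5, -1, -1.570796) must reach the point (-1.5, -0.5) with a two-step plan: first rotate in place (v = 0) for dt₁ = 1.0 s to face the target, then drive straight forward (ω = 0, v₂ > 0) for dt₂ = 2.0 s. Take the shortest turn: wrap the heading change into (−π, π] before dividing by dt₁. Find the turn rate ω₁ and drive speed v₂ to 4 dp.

ω₁ = -1.6952, v₂ = 2.0156

heading to target = atan2(-0.5−-1, -1.5−2.5) = 3.0172
Δθ = wrap(3.0172 − -1.5708) = -1.6952; ω₁ = Δθ/dt₁ = -1.6952
distance = √((-1.5−2.5)² + (-0.5−-1)²) = 4.0311; v₂ = distance/dt₂ = 2.0156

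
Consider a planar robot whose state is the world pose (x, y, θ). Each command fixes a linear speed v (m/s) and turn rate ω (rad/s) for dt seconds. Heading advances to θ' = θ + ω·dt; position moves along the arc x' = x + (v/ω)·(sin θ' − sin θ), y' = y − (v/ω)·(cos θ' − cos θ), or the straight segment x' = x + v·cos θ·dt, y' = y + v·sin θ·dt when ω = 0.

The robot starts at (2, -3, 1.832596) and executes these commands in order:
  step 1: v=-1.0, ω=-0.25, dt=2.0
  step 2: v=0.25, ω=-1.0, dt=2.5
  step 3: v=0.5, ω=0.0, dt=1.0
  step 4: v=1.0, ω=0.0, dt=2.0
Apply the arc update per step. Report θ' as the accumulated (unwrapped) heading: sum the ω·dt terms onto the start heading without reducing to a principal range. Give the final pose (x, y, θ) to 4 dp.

(3.4776, -7.2393, -1.1674)

step 1: θ'=1.3326 (R=4.0000) → pose (2.0234, -4.9791, 1.3326)
step 2: θ'=-1.1674 (R=-0.2500) → pose (2.4962, -4.9399, -1.1674)
step 3: θ'=-1.1674 (straight) → pose (2.6925, -5.3998, -1.1674)
step 4: θ'=-1.1674 (straight) → pose (3.4776, -7.2393, -1.1674)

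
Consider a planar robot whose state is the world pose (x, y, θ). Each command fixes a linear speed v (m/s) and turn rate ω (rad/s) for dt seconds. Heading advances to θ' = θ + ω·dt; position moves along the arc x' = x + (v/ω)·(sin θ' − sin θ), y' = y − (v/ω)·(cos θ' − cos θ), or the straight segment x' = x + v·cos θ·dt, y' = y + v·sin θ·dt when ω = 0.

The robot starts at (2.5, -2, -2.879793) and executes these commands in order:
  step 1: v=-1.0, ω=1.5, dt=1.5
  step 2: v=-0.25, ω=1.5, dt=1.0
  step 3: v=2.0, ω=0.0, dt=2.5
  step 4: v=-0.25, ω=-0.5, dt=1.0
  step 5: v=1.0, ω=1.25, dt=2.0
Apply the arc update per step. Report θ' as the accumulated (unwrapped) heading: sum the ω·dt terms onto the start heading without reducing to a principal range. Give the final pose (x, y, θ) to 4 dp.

(5.4416, 4.3505, 2.8702)

step 1: θ'=-0.6298 (R=-0.6667) → pose (2.7201, -0.8173, -0.6298)
step 2: θ'=0.8702 (R=-0.1667) → pose (2.4945, -0.8445, 0.8702)
step 3: θ'=0.8702 (straight) → pose (5.7179, 2.9778, 0.8702)
step 4: θ'=0.3702 (R=0.5000) → pose (5.5165, 2.8340, 0.3702)
step 5: θ'=2.8702 (R=0.8000) → pose (5.4416, 4.3505, 2.8702)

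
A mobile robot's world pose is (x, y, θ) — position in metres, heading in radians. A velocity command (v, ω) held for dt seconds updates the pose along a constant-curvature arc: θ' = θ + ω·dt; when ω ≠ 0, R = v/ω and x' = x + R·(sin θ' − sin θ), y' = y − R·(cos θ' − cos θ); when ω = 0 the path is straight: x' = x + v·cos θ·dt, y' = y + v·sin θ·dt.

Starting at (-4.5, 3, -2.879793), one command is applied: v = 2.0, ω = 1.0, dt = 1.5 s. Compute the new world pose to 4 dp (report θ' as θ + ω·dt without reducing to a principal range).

(-5.9460, 0.6885, -1.3798)

θ' = -2.8798 + 1.0·1.5 = -1.3798
R = v/ω = 2.0/1.0 = 2.0000
x' = -4.5 + 2.0000·(sin -1.3798 − sin -2.8798) = -5.9460
y' = 3 − 2.0000·(cos -1.3798 − cos -2.8798) = 0.6885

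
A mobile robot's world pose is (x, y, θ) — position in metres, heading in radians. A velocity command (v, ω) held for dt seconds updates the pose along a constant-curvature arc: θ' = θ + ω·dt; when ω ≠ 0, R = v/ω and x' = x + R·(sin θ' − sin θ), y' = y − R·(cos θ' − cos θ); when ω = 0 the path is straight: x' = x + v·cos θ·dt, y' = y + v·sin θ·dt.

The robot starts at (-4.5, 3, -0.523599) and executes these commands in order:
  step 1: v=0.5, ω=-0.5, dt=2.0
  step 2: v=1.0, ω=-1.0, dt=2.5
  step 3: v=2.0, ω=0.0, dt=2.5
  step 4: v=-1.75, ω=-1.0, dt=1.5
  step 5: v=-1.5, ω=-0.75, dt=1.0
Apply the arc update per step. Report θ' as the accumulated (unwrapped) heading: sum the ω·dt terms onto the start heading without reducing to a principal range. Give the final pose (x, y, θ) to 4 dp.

step 1: θ'=-1.5236 (R=-1.0000) → pose (-4.0011, 2.1812, -1.5236)
step 2: θ'=-4.0236 (R=-1.0000) → pose (-5.7720, 1.4984, -4.0236)
step 3: θ'=-4.0236 (straight) → pose (-8.9500, 5.3584, -4.0236)
step 4: θ'=-5.5236 (R=1.7500) → pose (-9.0960, 2.9772, -5.5236)
step 5: θ'=-6.2736 (R=2.0000) → pose (-10.4540, 2.4275, -6.2736)

(-10.4540, 2.4275, -6.2736)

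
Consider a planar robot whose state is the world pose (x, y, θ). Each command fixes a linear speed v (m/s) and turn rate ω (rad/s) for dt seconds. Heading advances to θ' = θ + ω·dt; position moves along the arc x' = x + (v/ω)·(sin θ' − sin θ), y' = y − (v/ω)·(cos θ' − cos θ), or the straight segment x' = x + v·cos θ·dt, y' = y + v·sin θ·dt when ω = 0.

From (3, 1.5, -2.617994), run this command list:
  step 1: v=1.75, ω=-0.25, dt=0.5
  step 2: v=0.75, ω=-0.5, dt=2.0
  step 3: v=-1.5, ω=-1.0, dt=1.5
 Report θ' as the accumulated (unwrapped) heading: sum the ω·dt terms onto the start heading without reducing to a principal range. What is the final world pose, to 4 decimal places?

(1.2311, -0.7394, -5.2430)

step 1: θ'=-2.7430 (R=-7.0000) → pose (2.2169, 1.1109, -2.7430)
step 2: θ'=-3.7430 (R=-1.5000) → pose (0.7860, 1.2565, -3.7430)
step 3: θ'=-5.2430 (R=1.5000) → pose (1.2311, -0.7394, -5.2430)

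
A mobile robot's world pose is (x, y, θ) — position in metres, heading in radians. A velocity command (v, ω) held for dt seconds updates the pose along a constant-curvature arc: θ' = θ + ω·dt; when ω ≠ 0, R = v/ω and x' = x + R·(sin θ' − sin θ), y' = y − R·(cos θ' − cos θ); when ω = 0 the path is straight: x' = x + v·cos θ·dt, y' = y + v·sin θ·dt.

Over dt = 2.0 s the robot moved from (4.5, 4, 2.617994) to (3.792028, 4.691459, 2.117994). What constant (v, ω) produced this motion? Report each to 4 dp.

v = 0.5000, ω = -0.2500

Δθ = 2.117994 − 2.617994 = -0.500000
ω = Δθ/dt = -0.500000/2.0 = -0.2500
R = Δx/(sin θ' − sin θ) = -2.0000
v = R·ω = -2.0000·-0.2500 = 0.5000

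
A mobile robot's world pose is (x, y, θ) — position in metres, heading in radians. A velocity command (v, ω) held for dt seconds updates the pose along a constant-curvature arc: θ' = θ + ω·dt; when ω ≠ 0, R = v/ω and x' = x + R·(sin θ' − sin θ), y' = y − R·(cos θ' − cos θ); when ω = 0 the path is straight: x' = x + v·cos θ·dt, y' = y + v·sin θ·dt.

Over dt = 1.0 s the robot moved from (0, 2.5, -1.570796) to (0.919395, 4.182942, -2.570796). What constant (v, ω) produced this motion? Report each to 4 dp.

v = -2.0000, ω = -1.0000

Δθ = -2.570796 − -1.570796 = -1.000000
ω = Δθ/dt = -1.000000/1.0 = -1.0000
R = −Δy/(cos θ' − cos θ) = 2.0000
v = R·ω = 2.0000·-1.0000 = -2.0000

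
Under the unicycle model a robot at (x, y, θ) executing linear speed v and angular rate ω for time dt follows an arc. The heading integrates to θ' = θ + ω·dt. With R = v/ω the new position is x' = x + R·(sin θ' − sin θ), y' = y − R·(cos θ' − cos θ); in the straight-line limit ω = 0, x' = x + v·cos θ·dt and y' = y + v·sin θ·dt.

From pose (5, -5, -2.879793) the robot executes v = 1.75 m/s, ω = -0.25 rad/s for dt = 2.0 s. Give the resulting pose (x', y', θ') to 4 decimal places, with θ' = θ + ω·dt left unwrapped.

θ' = -2.8798 + -0.25·2.0 = -3.3798
R = v/ω = 1.75/-0.25 = -7.0000
x' = 5 + -7.0000·(sin -3.3798 − sin -2.8798) = 1.5366
y' = -5 − -7.0000·(cos -3.3798 − cos -2.8798) = -5.0409

(1.5366, -5.0409, -3.3798)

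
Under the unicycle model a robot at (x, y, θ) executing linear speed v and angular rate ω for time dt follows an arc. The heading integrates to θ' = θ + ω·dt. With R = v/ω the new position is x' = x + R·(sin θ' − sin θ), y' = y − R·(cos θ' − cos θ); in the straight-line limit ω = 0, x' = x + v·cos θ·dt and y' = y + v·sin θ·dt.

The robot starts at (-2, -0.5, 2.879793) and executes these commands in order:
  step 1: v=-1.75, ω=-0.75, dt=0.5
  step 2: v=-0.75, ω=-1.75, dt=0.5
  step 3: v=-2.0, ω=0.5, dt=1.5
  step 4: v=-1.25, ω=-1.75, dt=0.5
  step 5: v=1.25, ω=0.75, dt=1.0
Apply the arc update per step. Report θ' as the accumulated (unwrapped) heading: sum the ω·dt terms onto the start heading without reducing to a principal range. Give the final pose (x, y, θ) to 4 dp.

(0.0371, -3.2565, 2.2548)

step 1: θ'=2.5048 (R=2.3333) → pose (-1.2165, -0.8778, 2.5048)
step 2: θ'=1.6298 (R=0.4286) → pose (-1.0435, -1.1971, 1.6298)
step 3: θ'=2.3798 (R=-4.0000) → pose (0.1887, -3.8557, 2.3798)
step 4: θ'=1.5048 (R=0.7143) → pose (0.4084, -4.4196, 1.5048)
step 5: θ'=2.2548 (R=1.6667) → pose (0.0371, -3.2565, 2.2548)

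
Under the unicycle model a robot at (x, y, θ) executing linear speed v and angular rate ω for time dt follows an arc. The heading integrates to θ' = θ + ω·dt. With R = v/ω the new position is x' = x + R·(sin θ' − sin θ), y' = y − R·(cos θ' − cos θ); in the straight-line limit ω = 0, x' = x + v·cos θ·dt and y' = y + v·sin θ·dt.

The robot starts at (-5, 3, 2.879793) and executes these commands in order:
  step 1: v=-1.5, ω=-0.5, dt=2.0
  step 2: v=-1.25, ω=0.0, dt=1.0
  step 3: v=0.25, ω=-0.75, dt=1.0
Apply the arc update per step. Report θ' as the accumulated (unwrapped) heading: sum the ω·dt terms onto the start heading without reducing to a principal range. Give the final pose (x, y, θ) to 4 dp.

step 1: θ'=1.8798 (R=3.0000) → pose (-2.9185, 1.0145, 1.8798)
step 2: θ'=1.8798 (straight) → pose (-2.5384, -0.1763, 1.8798)
step 3: θ'=1.1298 (R=-0.3333) → pose (-2.5223, 0.0674, 1.1298)

(-2.5223, 0.0674, 1.1298)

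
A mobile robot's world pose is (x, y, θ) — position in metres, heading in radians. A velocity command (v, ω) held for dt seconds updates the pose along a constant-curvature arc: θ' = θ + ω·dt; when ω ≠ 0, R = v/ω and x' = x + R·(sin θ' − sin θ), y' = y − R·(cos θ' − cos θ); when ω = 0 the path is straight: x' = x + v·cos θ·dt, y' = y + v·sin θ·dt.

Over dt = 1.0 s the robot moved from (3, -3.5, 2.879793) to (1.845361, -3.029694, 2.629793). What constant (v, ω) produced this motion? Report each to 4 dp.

Δθ = 2.629793 − 2.879793 = -0.250000
ω = Δθ/dt = -0.250000/1.0 = -0.2500
R = Δx/(sin θ' − sin θ) = -5.0000
v = R·ω = -5.0000·-0.2500 = 1.2500

v = 1.2500, ω = -0.2500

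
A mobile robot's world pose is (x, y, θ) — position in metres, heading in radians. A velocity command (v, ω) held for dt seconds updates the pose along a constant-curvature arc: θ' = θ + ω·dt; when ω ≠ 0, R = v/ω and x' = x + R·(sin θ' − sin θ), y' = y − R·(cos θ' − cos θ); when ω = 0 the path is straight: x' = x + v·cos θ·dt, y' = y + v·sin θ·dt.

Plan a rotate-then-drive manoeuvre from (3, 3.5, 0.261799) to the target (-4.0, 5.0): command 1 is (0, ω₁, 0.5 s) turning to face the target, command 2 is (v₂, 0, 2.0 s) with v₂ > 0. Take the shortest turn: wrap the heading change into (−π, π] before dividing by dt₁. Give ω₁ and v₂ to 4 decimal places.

heading to target = atan2(5−3.5, -4−3) = 2.9305
Δθ = wrap(2.9305 − 0.2618) = 2.6687; ω₁ = Δθ/dt₁ = 5.3374
distance = √((-4−3)² + (5−3.5)²) = 7.1589; v₂ = distance/dt₂ = 3.5795

ω₁ = 5.3374, v₂ = 3.5795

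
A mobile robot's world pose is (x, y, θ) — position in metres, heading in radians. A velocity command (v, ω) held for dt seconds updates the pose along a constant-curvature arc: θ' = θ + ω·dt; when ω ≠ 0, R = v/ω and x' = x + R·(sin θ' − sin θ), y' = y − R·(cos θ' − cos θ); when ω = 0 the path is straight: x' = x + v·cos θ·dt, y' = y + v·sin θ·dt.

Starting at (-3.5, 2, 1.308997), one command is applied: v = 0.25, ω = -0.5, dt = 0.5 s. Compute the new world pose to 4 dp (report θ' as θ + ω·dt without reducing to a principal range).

(-3.4530, 2.1155, 1.0590)

θ' = 1.3090 + -0.5·0.5 = 1.0590
R = v/ω = 0.25/-0.5 = -0.5000
x' = -3.5 + -0.5000·(sin 1.0590 − sin 1.3090) = -3.4530
y' = 2 − -0.5000·(cos 1.0590 − cos 1.3090) = 2.1155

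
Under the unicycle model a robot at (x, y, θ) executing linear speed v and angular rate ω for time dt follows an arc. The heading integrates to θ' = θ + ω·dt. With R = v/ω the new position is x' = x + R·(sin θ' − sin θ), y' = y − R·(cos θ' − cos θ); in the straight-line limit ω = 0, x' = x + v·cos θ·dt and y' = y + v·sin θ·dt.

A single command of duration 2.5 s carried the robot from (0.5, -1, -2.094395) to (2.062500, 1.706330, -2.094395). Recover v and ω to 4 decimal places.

v = -1.2500, ω = 0.0000

Δθ = -2.094395 − -2.094395 = 0.000000
ω = Δθ/dt = 0.000000/2.5 = 0.0000
ω = 0 → v = (Δx·cos θ + Δy·sin θ)/dt = -1.2500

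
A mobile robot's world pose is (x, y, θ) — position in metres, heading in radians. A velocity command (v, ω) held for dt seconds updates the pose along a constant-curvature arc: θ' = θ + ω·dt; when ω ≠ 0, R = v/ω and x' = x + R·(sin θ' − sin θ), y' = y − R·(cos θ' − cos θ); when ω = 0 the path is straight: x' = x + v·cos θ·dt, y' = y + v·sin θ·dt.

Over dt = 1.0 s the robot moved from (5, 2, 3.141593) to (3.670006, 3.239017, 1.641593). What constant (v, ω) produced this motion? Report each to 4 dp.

Δθ = 1.641593 − 3.141593 = -1.500000
ω = Δθ/dt = -1.500000/1.0 = -1.5000
R = Δx/(sin θ' − sin θ) = -1.3333
v = R·ω = -1.3333·-1.5000 = 2.0000

v = 2.0000, ω = -1.5000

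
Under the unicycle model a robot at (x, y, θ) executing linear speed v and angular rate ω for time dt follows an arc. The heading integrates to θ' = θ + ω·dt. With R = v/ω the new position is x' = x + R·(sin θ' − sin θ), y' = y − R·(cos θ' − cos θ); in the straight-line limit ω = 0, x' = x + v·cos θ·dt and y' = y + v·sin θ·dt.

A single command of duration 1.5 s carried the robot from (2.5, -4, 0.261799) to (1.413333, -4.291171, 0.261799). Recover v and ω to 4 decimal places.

v = -0.7500, ω = 0.0000

Δθ = 0.261799 − 0.261799 = 0.000000
ω = Δθ/dt = 0.000000/1.5 = 0.0000
ω = 0 → v = (Δx·cos θ + Δy·sin θ)/dt = -0.7500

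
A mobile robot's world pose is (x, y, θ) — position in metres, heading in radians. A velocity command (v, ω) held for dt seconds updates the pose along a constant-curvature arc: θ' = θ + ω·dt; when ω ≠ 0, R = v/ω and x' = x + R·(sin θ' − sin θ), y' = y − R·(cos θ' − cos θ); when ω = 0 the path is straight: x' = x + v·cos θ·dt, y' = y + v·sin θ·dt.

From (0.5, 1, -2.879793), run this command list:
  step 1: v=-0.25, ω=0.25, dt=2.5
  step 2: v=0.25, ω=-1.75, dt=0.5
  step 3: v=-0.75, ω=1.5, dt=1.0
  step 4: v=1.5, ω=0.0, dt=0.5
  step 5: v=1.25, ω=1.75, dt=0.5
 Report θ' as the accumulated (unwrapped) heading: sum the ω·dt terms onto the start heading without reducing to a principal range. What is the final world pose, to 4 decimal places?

step 1: θ'=-2.2548 (R=-1.0000) → pose (1.0162, 1.3340, -2.2548)
step 2: θ'=-3.1298 (R=-0.1429) → pose (0.9072, 1.2815, -3.1298)
step 3: θ'=-1.6298 (R=-0.5000) → pose (1.4004, 1.7519, -1.6298)
step 4: θ'=-1.6298 (straight) → pose (1.3562, 1.0032, -1.6298)
step 5: θ'=-0.7548 (R=0.7143) → pose (1.5799, 0.4408, -0.7548)

(1.5799, 0.4408, -0.7548)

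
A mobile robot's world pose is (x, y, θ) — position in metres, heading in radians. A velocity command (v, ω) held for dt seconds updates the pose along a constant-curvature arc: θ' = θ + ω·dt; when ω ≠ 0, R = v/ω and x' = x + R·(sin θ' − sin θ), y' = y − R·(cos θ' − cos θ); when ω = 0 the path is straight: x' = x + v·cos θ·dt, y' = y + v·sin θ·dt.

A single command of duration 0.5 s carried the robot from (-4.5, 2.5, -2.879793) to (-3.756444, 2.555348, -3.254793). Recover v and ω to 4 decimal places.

Δθ = -3.254793 − -2.879793 = -0.375000
ω = Δθ/dt = -0.375000/0.5 = -0.7500
R = Δx/(sin θ' − sin θ) = 2.0000
v = R·ω = 2.0000·-0.7500 = -1.5000

v = -1.5000, ω = -0.7500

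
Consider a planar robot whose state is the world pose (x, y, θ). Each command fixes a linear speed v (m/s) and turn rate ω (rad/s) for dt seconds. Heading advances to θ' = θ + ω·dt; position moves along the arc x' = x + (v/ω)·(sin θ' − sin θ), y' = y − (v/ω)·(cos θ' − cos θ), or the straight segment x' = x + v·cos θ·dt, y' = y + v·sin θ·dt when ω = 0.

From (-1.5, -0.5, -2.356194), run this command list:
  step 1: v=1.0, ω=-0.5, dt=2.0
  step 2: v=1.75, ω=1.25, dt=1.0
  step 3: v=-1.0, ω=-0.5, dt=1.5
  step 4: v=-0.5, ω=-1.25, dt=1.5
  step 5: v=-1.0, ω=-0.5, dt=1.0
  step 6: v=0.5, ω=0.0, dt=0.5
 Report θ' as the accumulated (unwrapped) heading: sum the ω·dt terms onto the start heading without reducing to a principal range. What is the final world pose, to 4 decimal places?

step 1: θ'=-3.3562 (R=-2.0000) → pose (-3.3401, -1.0399, -3.3562)
step 2: θ'=-2.1062 (R=1.4000) → pose (-4.8424, -1.6935, -2.1062)
step 3: θ'=-2.8562 (R=2.0000) → pose (-3.6853, -0.7948, -2.8562)
step 4: θ'=-4.7312 (R=0.4000) → pose (-3.1728, -1.1861, -4.7312)
step 5: θ'=-5.2312 (R=2.0000) → pose (-3.4356, -2.1402, -5.2312)
step 6: θ'=-5.2312 (straight) → pose (-3.3116, -1.9231, -5.2312)

(-3.3116, -1.9231, -5.2312)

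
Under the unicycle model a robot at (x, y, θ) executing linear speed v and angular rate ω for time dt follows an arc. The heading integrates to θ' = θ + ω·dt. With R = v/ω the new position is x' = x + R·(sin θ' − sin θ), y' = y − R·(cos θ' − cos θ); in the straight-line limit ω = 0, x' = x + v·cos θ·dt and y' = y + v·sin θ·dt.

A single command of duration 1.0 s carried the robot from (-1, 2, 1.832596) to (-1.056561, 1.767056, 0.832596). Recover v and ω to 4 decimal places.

Δθ = 0.832596 − 1.832596 = -1.000000
ω = Δθ/dt = -1.000000/1.0 = -1.0000
R = −Δy/(cos θ' − cos θ) = 0.2500
v = R·ω = 0.2500·-1.0000 = -0.2500

v = -0.2500, ω = -1.0000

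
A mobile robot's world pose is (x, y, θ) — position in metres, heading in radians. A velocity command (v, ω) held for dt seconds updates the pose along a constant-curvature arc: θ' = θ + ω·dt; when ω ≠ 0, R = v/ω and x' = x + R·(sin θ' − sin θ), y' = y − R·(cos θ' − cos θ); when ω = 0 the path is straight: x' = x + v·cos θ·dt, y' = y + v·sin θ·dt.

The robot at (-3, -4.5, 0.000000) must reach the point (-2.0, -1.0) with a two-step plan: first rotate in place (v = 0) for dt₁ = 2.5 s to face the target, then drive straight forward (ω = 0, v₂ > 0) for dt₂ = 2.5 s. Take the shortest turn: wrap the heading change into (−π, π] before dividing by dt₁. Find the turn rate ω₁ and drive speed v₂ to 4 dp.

ω₁ = 0.5170, v₂ = 1.4560

heading to target = atan2(-1−-4.5, -2−-3) = 1.2925
Δθ = wrap(1.2925 − 0.0000) = 1.2925; ω₁ = Δθ/dt₁ = 0.5170
distance = √((-2−-3)² + (-1−-4.5)²) = 3.6401; v₂ = distance/dt₂ = 1.4560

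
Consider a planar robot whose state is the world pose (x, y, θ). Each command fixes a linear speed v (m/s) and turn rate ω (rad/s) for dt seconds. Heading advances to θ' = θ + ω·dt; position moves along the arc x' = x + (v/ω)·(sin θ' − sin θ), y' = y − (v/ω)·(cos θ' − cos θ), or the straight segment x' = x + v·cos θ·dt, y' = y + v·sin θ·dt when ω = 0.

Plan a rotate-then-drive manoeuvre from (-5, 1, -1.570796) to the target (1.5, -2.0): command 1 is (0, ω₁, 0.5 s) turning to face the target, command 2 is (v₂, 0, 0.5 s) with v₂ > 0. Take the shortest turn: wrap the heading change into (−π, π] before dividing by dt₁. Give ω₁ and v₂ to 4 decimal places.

ω₁ = 2.2768, v₂ = 14.3178

heading to target = atan2(-2−1, 1.5−-5) = -0.4324
Δθ = wrap(-0.4324 − -1.5708) = 1.1384; ω₁ = Δθ/dt₁ = 2.2768
distance = √((1.5−-5)² + (-2−1)²) = 7.1589; v₂ = distance/dt₂ = 14.3178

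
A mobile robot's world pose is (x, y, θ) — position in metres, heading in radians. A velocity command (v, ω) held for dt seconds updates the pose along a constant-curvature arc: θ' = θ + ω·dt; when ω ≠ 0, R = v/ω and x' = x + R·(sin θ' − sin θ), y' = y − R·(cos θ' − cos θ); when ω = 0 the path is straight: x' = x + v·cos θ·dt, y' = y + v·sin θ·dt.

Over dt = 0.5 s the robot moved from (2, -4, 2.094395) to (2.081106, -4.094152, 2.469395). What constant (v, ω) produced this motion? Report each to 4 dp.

Δθ = 2.469395 − 2.094395 = 0.375000
ω = Δθ/dt = 0.375000/0.5 = 0.7500
R = −Δy/(cos θ' − cos θ) = -0.3333
v = R·ω = -0.3333·0.7500 = -0.2500

v = -0.2500, ω = 0.7500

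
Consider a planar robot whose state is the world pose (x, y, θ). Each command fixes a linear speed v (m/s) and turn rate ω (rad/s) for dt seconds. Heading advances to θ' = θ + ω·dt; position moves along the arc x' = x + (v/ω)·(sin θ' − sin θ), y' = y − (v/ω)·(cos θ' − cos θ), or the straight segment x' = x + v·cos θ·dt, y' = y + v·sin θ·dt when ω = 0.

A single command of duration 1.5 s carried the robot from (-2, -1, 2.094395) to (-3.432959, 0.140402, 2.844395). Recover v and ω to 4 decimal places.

Δθ = 2.844395 − 2.094395 = 0.750000
ω = Δθ/dt = 0.750000/1.5 = 0.5000
R = Δx/(sin θ' − sin θ) = 2.5000
v = R·ω = 2.5000·0.5000 = 1.2500

v = 1.2500, ω = 0.5000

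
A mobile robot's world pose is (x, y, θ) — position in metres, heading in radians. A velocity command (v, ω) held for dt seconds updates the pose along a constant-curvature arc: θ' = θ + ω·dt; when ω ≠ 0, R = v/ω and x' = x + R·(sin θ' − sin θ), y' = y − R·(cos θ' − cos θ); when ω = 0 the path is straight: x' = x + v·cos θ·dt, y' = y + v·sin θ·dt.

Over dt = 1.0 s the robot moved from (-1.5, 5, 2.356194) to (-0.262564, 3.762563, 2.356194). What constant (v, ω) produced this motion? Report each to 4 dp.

v = -1.7500, ω = 0.0000

Δθ = 2.356194 − 2.356194 = 0.000000
ω = Δθ/dt = 0.000000/1.0 = 0.0000
ω = 0 → v = (Δx·cos θ + Δy·sin θ)/dt = -1.7500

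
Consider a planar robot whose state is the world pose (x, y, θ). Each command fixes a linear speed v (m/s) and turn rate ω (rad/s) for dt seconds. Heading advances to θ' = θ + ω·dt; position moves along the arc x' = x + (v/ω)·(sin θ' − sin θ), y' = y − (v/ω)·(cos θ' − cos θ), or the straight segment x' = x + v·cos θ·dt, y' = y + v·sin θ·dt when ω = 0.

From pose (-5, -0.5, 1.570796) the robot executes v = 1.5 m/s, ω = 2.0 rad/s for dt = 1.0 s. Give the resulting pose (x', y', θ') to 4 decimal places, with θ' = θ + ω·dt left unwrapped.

θ' = 1.5708 + 2.0·1.0 = 3.5708
R = v/ω = 1.5/2.0 = 0.7500
x' = -5 + 0.7500·(sin 3.5708 − sin 1.5708) = -6.0621
y' = -0.5 − 0.7500·(cos 3.5708 − cos 1.5708) = 0.1820

(-6.0621, 0.1820, 3.5708)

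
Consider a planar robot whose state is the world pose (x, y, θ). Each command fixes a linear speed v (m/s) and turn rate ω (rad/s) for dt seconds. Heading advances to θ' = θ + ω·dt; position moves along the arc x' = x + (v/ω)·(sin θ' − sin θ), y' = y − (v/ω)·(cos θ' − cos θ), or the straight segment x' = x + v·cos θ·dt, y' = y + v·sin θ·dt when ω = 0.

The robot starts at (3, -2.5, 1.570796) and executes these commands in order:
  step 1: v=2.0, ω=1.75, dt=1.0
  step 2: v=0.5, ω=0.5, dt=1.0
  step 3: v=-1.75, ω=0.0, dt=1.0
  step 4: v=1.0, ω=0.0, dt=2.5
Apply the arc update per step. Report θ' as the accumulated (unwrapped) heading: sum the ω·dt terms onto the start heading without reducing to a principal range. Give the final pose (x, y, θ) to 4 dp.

(0.6200, -2.0525, 3.8208)

step 1: θ'=3.3208 (R=1.1429) → pose (1.6534, -1.3754, 3.3208)
step 2: θ'=3.8208 (R=1.0000) → pose (1.2035, -1.5814, 3.8208)
step 3: θ'=3.8208 (straight) → pose (2.5651, -0.4821, 3.8208)
step 4: θ'=3.8208 (straight) → pose (0.6200, -2.0525, 3.8208)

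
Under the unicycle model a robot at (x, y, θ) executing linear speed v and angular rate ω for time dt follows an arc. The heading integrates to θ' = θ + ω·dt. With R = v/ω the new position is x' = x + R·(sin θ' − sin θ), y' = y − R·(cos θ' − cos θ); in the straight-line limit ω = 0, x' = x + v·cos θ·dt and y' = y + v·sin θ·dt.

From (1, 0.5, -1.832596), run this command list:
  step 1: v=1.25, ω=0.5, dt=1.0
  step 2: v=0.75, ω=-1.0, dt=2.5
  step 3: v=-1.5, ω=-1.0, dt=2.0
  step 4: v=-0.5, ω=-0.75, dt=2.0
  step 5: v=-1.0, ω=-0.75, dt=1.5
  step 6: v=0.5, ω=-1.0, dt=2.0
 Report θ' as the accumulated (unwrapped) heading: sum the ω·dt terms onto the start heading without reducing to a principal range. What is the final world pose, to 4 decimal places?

step 1: θ'=-1.3326 (R=2.5000) → pose (0.9854, -0.7369, -1.3326)
step 2: θ'=-3.8326 (R=-0.7500) → pose (-0.2214, -1.4919, -3.8326)
step 3: θ'=-5.8326 (R=1.5000) → pose (-0.5241, -3.9981, -5.8326)
step 4: θ'=-7.3326 (R=0.6667) → pose (-1.3925, -3.7300, -7.3326)
step 5: θ'=-8.4576 (R=1.3333) → pose (-1.3341, -2.3090, -8.4576)
step 6: θ'=-10.4576 (R=-0.5000) → pose (-2.1751, -2.2814, -10.4576)

(-2.1751, -2.2814, -10.4576)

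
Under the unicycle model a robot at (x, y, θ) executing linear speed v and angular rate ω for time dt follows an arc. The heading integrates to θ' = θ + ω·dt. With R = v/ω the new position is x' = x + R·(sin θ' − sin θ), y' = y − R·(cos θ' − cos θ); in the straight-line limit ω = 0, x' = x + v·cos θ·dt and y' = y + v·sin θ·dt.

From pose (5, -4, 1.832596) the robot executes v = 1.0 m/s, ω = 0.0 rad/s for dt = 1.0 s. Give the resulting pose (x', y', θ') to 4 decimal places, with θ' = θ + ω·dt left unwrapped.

(4.7412, -3.0341, 1.8326)

θ' = 1.8326 + 0.0·1.0 = 1.8326
ω = 0 → straight: x' = 5 + 1.0·cos(1.8326)·1.0 = 4.7412
y' = -4 + 1.0·sin(1.8326)·1.0 = -3.0341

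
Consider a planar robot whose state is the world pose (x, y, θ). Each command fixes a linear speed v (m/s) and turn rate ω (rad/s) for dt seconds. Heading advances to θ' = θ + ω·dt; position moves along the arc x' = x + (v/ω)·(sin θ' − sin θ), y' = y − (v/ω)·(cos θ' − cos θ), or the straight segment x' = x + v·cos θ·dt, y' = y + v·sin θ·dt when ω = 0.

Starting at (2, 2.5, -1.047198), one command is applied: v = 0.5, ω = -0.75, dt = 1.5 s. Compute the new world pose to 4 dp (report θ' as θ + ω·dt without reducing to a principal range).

θ' = -1.0472 + -0.75·1.5 = -2.1722
R = v/ω = 0.5/-0.75 = -0.6667
x' = 2 + -0.6667·(sin -2.1722 − sin -1.0472) = 1.9723
y' = 2.5 − -0.6667·(cos -2.1722 − cos -1.0472) = 1.7895

(1.9723, 1.7895, -2.1722)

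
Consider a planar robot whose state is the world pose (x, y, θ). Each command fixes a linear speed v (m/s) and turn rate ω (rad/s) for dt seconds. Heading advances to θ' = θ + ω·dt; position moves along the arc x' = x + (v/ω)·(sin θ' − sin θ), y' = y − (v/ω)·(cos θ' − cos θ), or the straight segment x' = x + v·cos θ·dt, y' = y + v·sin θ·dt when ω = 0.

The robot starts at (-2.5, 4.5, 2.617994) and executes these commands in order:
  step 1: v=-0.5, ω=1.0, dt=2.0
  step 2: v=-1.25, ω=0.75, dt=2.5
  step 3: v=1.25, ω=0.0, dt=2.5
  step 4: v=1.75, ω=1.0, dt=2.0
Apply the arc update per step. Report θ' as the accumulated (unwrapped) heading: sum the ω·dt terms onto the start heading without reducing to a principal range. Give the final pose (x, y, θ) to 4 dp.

step 1: θ'=4.6180 (R=-0.5000) → pose (-1.7522, 4.8859, 4.6180)
step 2: θ'=6.4930 (R=-1.6667) → pose (-3.7586, 6.6731, 6.4930)
step 3: θ'=6.4930 (straight) → pose (-0.7021, 7.3239, 6.4930)
step 4: θ'=8.4930 (R=1.7500) → pose (0.3381, 10.0793, 8.4930)

(0.3381, 10.0793, 8.4930)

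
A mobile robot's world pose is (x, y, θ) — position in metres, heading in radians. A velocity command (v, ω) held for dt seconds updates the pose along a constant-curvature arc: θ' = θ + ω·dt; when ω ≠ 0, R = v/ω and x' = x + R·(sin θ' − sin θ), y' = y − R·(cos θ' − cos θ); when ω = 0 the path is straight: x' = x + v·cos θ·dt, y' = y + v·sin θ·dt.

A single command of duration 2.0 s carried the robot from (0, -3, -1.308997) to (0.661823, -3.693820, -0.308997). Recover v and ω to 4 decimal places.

v = 0.5000, ω = 0.5000

Δθ = -0.308997 − -1.308997 = 1.000000
ω = Δθ/dt = 1.000000/2.0 = 0.5000
R = −Δy/(cos θ' − cos θ) = 1.0000
v = R·ω = 1.0000·0.5000 = 0.5000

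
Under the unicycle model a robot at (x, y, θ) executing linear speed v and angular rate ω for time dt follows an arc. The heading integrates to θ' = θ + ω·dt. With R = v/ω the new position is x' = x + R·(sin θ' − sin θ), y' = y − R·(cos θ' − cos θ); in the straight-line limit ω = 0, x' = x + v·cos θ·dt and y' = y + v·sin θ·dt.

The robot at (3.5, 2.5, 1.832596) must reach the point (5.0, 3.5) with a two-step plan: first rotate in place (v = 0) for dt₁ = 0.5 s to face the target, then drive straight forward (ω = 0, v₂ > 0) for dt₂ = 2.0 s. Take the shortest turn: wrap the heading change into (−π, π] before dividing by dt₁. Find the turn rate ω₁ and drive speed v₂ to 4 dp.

heading to target = atan2(3.5−2.5, 5−3.5) = 0.5880
Δθ = wrap(0.5880 − 1.8326) = -1.2446; ω₁ = Δθ/dt₁ = -2.4892
distance = √((5−3.5)² + (3.5−2.5)²) = 1.8028; v₂ = distance/dt₂ = 0.9014

ω₁ = -2.4892, v₂ = 0.9014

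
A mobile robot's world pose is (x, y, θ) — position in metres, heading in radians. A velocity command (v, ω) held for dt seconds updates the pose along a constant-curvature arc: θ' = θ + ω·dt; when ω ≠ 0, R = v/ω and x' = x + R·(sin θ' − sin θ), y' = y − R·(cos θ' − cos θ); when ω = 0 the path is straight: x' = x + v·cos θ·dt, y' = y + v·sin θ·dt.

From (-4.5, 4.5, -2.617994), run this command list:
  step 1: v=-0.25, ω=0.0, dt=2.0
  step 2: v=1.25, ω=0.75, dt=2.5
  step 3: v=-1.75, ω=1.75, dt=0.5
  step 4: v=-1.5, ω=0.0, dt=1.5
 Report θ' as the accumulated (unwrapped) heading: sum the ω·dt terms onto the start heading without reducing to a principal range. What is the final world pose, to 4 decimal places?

(-7.3997, 2.0379, 0.1320)

step 1: θ'=-2.6180 (straight) → pose (-4.0670, 4.7500, -2.6180)
step 2: θ'=-0.7430 (R=1.6667) → pose (-4.3611, 2.0792, -0.7430)
step 3: θ'=0.1320 (R=-1.0000) → pose (-5.1693, 2.3341, 0.1320)
step 4: θ'=0.1320 (straight) → pose (-7.3997, 2.0379, 0.1320)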